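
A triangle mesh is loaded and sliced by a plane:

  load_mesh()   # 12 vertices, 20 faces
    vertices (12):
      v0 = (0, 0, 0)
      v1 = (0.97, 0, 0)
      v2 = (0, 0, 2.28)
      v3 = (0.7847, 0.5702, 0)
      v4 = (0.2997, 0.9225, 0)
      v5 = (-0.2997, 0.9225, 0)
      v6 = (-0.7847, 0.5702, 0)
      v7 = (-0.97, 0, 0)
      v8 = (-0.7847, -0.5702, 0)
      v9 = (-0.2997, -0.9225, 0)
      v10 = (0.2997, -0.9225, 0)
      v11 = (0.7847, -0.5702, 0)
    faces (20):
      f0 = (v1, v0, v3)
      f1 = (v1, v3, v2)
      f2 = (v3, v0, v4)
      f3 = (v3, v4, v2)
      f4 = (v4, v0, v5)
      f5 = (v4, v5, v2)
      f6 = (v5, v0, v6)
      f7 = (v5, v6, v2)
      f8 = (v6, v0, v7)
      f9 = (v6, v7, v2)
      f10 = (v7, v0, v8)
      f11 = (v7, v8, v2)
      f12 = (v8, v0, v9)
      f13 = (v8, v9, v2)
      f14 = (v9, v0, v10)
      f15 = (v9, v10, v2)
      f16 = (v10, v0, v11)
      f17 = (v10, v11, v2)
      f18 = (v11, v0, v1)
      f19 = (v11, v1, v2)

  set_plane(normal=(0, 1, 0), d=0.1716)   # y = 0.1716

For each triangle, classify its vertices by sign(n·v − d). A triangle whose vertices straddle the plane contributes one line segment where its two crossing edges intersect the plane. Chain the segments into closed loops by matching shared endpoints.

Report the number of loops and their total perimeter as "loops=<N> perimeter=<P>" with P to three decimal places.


Straddling triangles (10 of 20):
  (v1,v0,v3) [--+] → (0.236153, 0.1716, 0)–(0.914235, 0.1716, 0)  len=0.6781
  (v1,v3,v2) [-+-] → (0.914235, 0.1716, 0)–(0.236153, 0.1716, 1.59384)  len=1.7321
  (v3,v0,v4) [+-+] → (0.236153, 0.1716, 0)–(0.0557491, 0.1716, 0)  len=0.1804
  (v3,v4,v2) [++-] → (0.0557491, 0.1716, 1.85588)–(0.236153, 0.1716, 1.59384)  len=0.3181
  (v4,v0,v5) [+-+] → (0.0557491, 0.1716, 0)–(-0.0557491, 0.1716, 0)  len=0.1115
  (v4,v5,v2) [++-] → (-0.0557491, 0.1716, 1.85588)–(0.0557491, 0.1716, 1.85588)  len=0.1115
  (v5,v0,v6) [+-+] → (-0.0557491, 0.1716, 0)–(-0.236153, 0.1716, 0)  len=0.1804
  (v5,v6,v2) [++-] → (-0.236153, 0.1716, 1.59384)–(-0.0557491, 0.1716, 1.85588)  len=0.3181
  (v6,v0,v7) [+--] → (-0.236153, 0.1716, 0)–(-0.914235, 0.1716, 0)  len=0.6781
  (v6,v7,v2) [+--] → (-0.914235, 0.1716, 0)–(-0.236153, 0.1716, 1.59384)  len=1.7321

Chained into 1 loop(s):
  loop 1: 10 segments, perimeter = 6.0404
Total perimeter = 6.040

loops=1 perimeter=6.040


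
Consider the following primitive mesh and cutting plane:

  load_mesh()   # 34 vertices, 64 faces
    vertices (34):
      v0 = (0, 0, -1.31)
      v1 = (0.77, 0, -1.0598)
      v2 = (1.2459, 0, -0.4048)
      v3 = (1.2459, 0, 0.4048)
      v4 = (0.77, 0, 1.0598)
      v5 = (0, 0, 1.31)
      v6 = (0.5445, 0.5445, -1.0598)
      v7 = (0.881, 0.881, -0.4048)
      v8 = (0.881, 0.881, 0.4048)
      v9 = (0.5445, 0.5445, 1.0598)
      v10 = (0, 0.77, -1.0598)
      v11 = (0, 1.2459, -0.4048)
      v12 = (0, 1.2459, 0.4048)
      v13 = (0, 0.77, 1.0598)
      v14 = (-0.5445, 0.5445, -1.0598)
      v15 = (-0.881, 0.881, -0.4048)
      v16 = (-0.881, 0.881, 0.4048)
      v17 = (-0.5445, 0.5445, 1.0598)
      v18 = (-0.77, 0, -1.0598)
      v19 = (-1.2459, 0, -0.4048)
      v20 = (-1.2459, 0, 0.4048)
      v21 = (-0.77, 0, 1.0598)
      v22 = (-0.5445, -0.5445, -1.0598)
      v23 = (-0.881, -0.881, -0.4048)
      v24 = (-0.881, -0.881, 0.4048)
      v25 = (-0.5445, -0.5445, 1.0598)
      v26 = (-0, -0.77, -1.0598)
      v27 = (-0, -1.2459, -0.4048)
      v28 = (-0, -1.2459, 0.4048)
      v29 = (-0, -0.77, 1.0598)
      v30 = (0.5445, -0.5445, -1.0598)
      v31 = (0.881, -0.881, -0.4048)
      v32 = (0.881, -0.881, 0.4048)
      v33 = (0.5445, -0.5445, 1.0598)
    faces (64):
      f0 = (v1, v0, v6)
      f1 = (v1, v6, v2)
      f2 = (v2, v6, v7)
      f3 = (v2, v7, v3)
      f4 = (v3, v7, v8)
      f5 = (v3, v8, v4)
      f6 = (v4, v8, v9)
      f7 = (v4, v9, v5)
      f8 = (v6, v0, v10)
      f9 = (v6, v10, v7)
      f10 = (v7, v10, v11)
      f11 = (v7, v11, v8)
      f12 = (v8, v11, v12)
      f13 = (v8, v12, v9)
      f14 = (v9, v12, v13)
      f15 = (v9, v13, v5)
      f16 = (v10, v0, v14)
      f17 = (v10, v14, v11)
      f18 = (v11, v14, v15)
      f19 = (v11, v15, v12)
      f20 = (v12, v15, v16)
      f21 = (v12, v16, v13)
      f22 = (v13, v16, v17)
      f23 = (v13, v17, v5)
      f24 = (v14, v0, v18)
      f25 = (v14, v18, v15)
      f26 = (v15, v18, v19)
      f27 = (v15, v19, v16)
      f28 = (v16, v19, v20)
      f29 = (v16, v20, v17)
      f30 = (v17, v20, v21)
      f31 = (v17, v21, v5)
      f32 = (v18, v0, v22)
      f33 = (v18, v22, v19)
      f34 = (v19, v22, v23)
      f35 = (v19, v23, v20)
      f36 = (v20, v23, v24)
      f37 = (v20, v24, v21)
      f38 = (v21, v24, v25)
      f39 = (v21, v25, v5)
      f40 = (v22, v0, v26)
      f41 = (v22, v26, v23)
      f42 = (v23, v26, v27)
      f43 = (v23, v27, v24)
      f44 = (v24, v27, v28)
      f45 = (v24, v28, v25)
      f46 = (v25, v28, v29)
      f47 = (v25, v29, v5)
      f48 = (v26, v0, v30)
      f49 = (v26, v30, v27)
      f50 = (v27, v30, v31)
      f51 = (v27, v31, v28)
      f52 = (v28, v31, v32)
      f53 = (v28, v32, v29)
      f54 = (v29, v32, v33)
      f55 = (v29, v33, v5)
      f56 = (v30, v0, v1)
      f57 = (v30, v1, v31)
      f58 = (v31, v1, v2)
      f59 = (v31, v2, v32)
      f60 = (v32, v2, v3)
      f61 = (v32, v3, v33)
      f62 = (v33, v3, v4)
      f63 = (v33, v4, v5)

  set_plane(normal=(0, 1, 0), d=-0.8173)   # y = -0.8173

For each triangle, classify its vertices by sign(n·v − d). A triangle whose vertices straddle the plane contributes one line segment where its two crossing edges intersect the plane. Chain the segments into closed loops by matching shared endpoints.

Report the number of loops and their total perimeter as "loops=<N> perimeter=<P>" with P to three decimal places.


Straddling triangles (18 of 64):
  (v19,v22,v23) [++-] → (-0.8173, -0.8173, -0.528793)–(-0.907384, -0.8173, -0.4048)  len=0.1533
  (v19,v23,v20) [+-+] → (-0.907384, -0.8173, -0.4048)–(-0.907384, -0.8173, -0.346263)  len=0.0585
  (v20,v23,v24) [+--] → (-0.907384, -0.8173, -0.346263)–(-0.907384, -0.8173, 0.4048)  len=0.7511
  (v20,v24,v21) [+-+] → (-0.907384, -0.8173, 0.4048)–(-0.872974, -0.8173, 0.452159)  len=0.0585
  (v21,v24,v25) [+-+] → (-0.872974, -0.8173, 0.452159)–(-0.8173, -0.8173, 0.528793)  len=0.0947
  (v22,v26,v23) [++-] → (-0.375417, -0.8173, -0.780687)–(-0.8173, -0.8173, -0.528793)  len=0.5086
  (v23,v26,v27) [-+-] → (-0.375417, -0.8173, -0.780687)–(0, -0.8173, -0.994699)  len=0.4321
  (v24,v28,v25) [--+] → (-0.332724, -0.8173, 0.805047)–(-0.8173, -0.8173, 0.528793)  len=0.5578
  (v25,v28,v29) [+-+] → (-0.332724, -0.8173, 0.805047)–(0, -0.8173, 0.994699)  len=0.3830
  (v26,v30,v27) [++-] → (0.332724, -0.8173, -0.805047)–(0, -0.8173, -0.994699)  len=0.3830
  (v27,v30,v31) [-+-] → (0.332724, -0.8173, -0.805047)–(0.8173, -0.8173, -0.528793)  len=0.5578
  (v28,v32,v29) [--+] → (0.375417, -0.8173, 0.780687)–(0, -0.8173, 0.994699)  len=0.4321
  (v29,v32,v33) [+-+] → (0.375417, -0.8173, 0.780687)–(0.8173, -0.8173, 0.528793)  len=0.5086
  (v30,v1,v31) [++-] → (0.872974, -0.8173, -0.452159)–(0.8173, -0.8173, -0.528793)  len=0.0947
  (v31,v1,v2) [-++] → (0.872974, -0.8173, -0.452159)–(0.907384, -0.8173, -0.4048)  len=0.0585
  (v31,v2,v32) [-+-] → (0.907384, -0.8173, -0.4048)–(0.907384, -0.8173, 0.346263)  len=0.7511
  (v32,v2,v3) [-++] → (0.907384, -0.8173, 0.346263)–(0.907384, -0.8173, 0.4048)  len=0.0585
  (v32,v3,v33) [-++] → (0.907384, -0.8173, 0.4048)–(0.8173, -0.8173, 0.528793)  len=0.1533

Chained into 1 loop(s):
  loop 1: 18 segments, perimeter = 5.9953
Total perimeter = 5.995

loops=1 perimeter=5.995


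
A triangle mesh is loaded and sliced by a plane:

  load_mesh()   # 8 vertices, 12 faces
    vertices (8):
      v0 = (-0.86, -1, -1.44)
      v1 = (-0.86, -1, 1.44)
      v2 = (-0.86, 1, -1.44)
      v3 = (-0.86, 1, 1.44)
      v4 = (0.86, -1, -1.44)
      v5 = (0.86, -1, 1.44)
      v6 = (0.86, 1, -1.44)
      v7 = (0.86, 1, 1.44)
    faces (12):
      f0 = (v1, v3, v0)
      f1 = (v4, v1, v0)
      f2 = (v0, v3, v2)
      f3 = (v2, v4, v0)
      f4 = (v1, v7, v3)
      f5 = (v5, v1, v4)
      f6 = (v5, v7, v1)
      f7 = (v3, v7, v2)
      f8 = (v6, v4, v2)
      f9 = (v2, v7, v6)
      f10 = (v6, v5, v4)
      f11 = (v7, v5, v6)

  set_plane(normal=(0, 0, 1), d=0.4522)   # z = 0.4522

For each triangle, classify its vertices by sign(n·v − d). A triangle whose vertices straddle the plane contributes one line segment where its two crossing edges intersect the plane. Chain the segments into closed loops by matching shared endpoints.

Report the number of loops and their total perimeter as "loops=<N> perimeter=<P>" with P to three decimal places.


Straddling triangles (8 of 12):
  (v1,v3,v0) [++-] → (-0.86, 0.314028, 0.4522)–(-0.86, -1, 0.4522)  len=1.3140
  (v4,v1,v0) [-+-] → (-0.270064, -1, 0.4522)–(-0.86, -1, 0.4522)  len=0.5899
  (v0,v3,v2) [-+-] → (-0.86, 0.314028, 0.4522)–(-0.86, 1, 0.4522)  len=0.6860
  (v5,v1,v4) [++-] → (-0.270064, -1, 0.4522)–(0.86, -1, 0.4522)  len=1.1301
  (v3,v7,v2) [++-] → (0.270064, 1, 0.4522)–(-0.86, 1, 0.4522)  len=1.1301
  (v2,v7,v6) [-+-] → (0.270064, 1, 0.4522)–(0.86, 1, 0.4522)  len=0.5899
  (v6,v5,v4) [-+-] → (0.86, -0.314028, 0.4522)–(0.86, -1, 0.4522)  len=0.6860
  (v7,v5,v6) [++-] → (0.86, -0.314028, 0.4522)–(0.86, 1, 0.4522)  len=1.3140

Chained into 1 loop(s):
  loop 1: 8 segments, perimeter = 7.4400
Total perimeter = 7.440

loops=1 perimeter=7.440


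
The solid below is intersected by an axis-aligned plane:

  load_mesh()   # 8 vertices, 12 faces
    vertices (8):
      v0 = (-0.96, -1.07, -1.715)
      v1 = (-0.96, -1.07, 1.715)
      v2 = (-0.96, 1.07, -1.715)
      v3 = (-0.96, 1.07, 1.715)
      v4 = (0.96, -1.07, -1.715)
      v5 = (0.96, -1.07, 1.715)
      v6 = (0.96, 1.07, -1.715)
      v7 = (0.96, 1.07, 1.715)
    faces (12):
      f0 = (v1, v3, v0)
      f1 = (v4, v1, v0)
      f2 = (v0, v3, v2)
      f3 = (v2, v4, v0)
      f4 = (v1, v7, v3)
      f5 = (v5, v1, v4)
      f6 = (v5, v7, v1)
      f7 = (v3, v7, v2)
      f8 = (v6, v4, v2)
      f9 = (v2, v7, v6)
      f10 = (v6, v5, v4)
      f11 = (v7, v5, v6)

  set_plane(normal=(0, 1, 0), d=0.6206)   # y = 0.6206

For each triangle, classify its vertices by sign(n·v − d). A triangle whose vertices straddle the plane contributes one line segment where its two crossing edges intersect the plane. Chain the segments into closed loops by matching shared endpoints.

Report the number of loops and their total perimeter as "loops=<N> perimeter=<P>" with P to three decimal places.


loops=1 perimeter=10.700

Straddling triangles (8 of 12):
  (v1,v3,v0) [-+-] → (-0.96, 0.6206, 1.715)–(-0.96, 0.6206, 0.9947)  len=0.7203
  (v0,v3,v2) [-++] → (-0.96, 0.6206, 0.9947)–(-0.96, 0.6206, -1.715)  len=2.7097
  (v2,v4,v0) [+--] → (-0.5568, 0.6206, -1.715)–(-0.96, 0.6206, -1.715)  len=0.4032
  (v1,v7,v3) [-++] → (0.5568, 0.6206, 1.715)–(-0.96, 0.6206, 1.715)  len=1.5168
  (v5,v7,v1) [-+-] → (0.96, 0.6206, 1.715)–(0.5568, 0.6206, 1.715)  len=0.4032
  (v6,v4,v2) [+-+] → (0.96, 0.6206, -1.715)–(-0.5568, 0.6206, -1.715)  len=1.5168
  (v6,v5,v4) [+--] → (0.96, 0.6206, -0.9947)–(0.96, 0.6206, -1.715)  len=0.7203
  (v7,v5,v6) [+-+] → (0.96, 0.6206, 1.715)–(0.96, 0.6206, -0.9947)  len=2.7097

Chained into 1 loop(s):
  loop 1: 8 segments, perimeter = 10.7000
Total perimeter = 10.700


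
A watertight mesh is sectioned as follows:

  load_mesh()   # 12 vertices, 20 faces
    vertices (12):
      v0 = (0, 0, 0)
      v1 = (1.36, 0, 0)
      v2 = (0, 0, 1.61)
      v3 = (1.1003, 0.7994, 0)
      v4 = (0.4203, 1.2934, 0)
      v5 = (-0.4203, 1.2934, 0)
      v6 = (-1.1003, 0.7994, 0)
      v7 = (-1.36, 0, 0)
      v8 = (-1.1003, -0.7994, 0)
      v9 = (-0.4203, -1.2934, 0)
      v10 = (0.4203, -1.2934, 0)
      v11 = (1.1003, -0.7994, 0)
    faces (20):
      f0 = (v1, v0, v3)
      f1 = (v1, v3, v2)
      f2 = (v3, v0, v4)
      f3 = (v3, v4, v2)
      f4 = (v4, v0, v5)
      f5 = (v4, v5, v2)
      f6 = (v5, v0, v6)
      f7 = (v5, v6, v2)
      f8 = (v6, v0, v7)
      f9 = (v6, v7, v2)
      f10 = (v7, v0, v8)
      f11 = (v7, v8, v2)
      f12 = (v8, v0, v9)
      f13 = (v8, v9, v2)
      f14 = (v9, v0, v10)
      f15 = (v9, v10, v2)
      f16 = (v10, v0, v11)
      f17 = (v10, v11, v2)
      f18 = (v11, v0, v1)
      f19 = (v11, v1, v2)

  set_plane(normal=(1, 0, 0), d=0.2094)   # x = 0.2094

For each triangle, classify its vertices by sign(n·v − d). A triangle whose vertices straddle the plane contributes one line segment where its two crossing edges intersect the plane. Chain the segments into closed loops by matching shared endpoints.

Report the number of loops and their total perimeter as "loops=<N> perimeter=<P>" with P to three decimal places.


Straddling triangles (12 of 20):
  (v1,v0,v3) [+-+] → (0.2094, 0, 0)–(0.2094, 0.152135, 0)  len=0.1521
  (v1,v3,v2) [++-] → (0.2094, 0.152135, 1.3036)–(0.2094, 0, 1.36211)  len=0.1630
  (v3,v0,v4) [+-+] → (0.2094, 0.152135, 0)–(0.2094, 0.644392, 0)  len=0.4923
  (v3,v4,v2) [++-] → (0.2094, 0.644392, 0.807873)–(0.2094, 0.152135, 1.3036)  len=0.6986
  (v4,v0,v5) [+--] → (0.2094, 0.644392, 0)–(0.2094, 1.2934, 0)  len=0.6490
  (v4,v5,v2) [+--] → (0.2094, 1.2934, 0)–(0.2094, 0.644392, 0.807873)  len=1.0363
  (v9,v0,v10) [--+] → (0.2094, -0.644392, 0)–(0.2094, -1.2934, 0)  len=0.6490
  (v9,v10,v2) [-+-] → (0.2094, -1.2934, 0)–(0.2094, -0.644392, 0.807873)  len=1.0363
  (v10,v0,v11) [+-+] → (0.2094, -0.644392, 0)–(0.2094, -0.152135, 0)  len=0.4923
  (v10,v11,v2) [++-] → (0.2094, -0.152135, 1.3036)–(0.2094, -0.644392, 0.807873)  len=0.6986
  (v11,v0,v1) [+-+] → (0.2094, -0.152135, 0)–(0.2094, 0, 0)  len=0.1521
  (v11,v1,v2) [++-] → (0.2094, 0, 1.36211)–(0.2094, -0.152135, 1.3036)  len=0.1630

Chained into 1 loop(s):
  loop 1: 12 segments, perimeter = 6.3826
Total perimeter = 6.383

loops=1 perimeter=6.383


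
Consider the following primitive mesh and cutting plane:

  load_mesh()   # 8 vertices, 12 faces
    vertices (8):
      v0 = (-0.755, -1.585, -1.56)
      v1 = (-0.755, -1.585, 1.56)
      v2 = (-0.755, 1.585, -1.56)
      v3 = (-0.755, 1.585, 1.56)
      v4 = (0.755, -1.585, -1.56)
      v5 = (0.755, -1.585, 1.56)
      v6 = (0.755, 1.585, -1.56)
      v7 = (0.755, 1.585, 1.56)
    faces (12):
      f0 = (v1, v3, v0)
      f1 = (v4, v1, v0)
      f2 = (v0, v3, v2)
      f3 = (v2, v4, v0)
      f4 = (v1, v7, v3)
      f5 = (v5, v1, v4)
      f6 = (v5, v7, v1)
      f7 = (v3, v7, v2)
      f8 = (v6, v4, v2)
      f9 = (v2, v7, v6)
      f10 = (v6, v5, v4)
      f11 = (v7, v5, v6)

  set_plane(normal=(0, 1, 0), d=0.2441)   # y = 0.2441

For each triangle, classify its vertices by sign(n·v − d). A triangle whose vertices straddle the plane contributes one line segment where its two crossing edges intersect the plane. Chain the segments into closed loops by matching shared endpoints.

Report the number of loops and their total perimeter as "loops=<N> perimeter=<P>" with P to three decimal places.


loops=1 perimeter=9.260

Straddling triangles (8 of 12):
  (v1,v3,v0) [-+-] → (-0.755, 0.2441, 1.56)–(-0.755, 0.2441, 0.24025)  len=1.3198
  (v0,v3,v2) [-++] → (-0.755, 0.2441, 0.24025)–(-0.755, 0.2441, -1.56)  len=1.8002
  (v2,v4,v0) [+--] → (-0.116275, 0.2441, -1.56)–(-0.755, 0.2441, -1.56)  len=0.6387
  (v1,v7,v3) [-++] → (0.116275, 0.2441, 1.56)–(-0.755, 0.2441, 1.56)  len=0.8713
  (v5,v7,v1) [-+-] → (0.755, 0.2441, 1.56)–(0.116275, 0.2441, 1.56)  len=0.6387
  (v6,v4,v2) [+-+] → (0.755, 0.2441, -1.56)–(-0.116275, 0.2441, -1.56)  len=0.8713
  (v6,v5,v4) [+--] → (0.755, 0.2441, -0.24025)–(0.755, 0.2441, -1.56)  len=1.3198
  (v7,v5,v6) [+-+] → (0.755, 0.2441, 1.56)–(0.755, 0.2441, -0.24025)  len=1.8002

Chained into 1 loop(s):
  loop 1: 8 segments, perimeter = 9.2600
Total perimeter = 9.260


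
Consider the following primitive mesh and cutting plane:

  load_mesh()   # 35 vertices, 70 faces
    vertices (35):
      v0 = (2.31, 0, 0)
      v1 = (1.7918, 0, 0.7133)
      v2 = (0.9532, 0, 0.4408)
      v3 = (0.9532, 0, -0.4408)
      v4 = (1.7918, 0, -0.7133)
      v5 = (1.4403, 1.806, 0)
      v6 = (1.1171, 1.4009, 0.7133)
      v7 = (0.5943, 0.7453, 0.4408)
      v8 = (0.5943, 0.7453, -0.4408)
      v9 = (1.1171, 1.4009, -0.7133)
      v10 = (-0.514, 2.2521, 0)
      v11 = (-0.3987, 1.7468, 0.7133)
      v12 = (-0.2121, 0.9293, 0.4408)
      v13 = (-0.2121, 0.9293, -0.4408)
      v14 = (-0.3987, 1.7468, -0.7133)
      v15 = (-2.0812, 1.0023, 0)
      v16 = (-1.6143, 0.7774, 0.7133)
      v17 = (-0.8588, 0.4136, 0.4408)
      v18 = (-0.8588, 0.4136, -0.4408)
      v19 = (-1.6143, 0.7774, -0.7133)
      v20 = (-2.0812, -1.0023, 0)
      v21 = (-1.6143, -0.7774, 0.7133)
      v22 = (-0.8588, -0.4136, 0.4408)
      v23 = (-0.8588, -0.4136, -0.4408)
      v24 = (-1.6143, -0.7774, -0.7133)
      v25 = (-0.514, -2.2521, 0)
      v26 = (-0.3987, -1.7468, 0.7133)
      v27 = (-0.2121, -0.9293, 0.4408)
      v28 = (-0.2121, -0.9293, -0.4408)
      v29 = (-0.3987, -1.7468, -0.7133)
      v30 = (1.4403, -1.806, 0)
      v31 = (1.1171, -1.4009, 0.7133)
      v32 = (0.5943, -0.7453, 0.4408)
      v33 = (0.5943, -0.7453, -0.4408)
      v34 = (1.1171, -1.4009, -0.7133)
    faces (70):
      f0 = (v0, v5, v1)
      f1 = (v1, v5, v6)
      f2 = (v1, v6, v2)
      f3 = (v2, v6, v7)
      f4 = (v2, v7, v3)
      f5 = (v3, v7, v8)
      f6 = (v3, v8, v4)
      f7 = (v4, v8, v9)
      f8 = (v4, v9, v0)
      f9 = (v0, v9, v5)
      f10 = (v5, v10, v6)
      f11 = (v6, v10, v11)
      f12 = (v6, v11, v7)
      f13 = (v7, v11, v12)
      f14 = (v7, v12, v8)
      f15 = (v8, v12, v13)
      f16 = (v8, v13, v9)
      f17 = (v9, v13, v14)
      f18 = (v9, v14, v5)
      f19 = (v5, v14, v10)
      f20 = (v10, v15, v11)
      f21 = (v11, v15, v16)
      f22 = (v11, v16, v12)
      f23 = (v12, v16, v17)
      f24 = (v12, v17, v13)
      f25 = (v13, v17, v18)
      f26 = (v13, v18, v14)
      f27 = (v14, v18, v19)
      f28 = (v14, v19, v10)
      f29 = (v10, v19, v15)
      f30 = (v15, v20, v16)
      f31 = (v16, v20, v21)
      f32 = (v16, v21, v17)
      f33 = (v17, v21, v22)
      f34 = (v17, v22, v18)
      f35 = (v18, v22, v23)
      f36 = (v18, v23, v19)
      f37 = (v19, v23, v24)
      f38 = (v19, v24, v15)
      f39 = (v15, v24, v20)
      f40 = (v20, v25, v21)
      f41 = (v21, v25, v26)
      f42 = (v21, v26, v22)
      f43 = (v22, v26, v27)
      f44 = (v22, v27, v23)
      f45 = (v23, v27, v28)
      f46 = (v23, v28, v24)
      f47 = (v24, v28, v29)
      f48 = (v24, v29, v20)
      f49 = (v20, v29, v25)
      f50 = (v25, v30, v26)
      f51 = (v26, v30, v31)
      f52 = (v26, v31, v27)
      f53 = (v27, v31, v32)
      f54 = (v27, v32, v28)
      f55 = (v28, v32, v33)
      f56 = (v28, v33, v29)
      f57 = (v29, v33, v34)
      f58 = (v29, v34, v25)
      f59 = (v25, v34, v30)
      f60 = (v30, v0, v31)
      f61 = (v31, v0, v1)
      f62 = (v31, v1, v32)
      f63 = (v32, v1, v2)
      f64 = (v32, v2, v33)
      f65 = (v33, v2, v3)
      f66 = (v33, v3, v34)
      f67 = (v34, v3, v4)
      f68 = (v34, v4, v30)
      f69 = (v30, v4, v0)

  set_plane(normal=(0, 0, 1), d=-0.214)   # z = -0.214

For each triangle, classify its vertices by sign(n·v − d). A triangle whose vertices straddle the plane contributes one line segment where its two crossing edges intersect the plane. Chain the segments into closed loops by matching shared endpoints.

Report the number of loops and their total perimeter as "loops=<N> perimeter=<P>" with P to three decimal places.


Straddling triangles (28 of 70):
  (v2,v7,v3) [++-] → (0.86087, 0.191736, -0.214)–(0.9532, 0, -0.214)  len=0.2128
  (v3,v7,v8) [-+-] → (0.86087, 0.191736, -0.214)–(0.5943, 0.7453, -0.214)  len=0.6144
  (v4,v9,v0) [--+] → (1.95211, 0.42029, -0.214)–(2.15453, 0, -0.214)  len=0.4665
  (v0,v9,v5) [+-+] → (1.95211, 0.42029, -0.214)–(1.34334, 1.68446, -0.214)  len=1.4031
  (v7,v12,v8) [++-] → (0.386846, 0.792636, -0.214)–(0.5943, 0.7453, -0.214)  len=0.2128
  (v8,v12,v13) [-+-] → (0.386846, 0.792636, -0.214)–(-0.2121, 0.9293, -0.214)  len=0.6143
  (v9,v14,v5) [--+] → (0.888574, 1.78824, -0.214)–(1.34334, 1.68446, -0.214)  len=0.4665
  (v5,v14,v10) [+-+] → (0.888574, 1.78824, -0.214)–(-0.479408, 2.1005, -0.214)  len=1.4032
  (v12,v17,v13) [++-] → (-0.37847, 0.796631, -0.214)–(-0.2121, 0.9293, -0.214)  len=0.2128
  (v13,v17,v18) [-+-] → (-0.37847, 0.796631, -0.214)–(-0.8588, 0.4136, -0.214)  len=0.6144
  (v14,v19,v10) [--+] → (-0.844105, 1.80967, -0.214)–(-0.479408, 2.1005, -0.214)  len=0.4665
  (v10,v19,v15) [+-+] → (-0.844105, 1.80967, -0.214)–(-1.94112, 0.934827, -0.214)  len=1.4031
  (v17,v22,v18) [++-] → (-0.8588, 0.200795, -0.214)–(-0.8588, 0.4136, -0.214)  len=0.2128
  (v18,v22,v23) [-+-] → (-0.8588, 0.200795, -0.214)–(-0.8588, -0.4136, -0.214)  len=0.6144
  (v19,v24,v15) [--+] → (-1.94112, 0.468365, -0.214)–(-1.94112, 0.934827, -0.214)  len=0.4665
  (v15,v24,v20) [+-+] → (-1.94112, 0.468365, -0.214)–(-1.94112, -0.934827, -0.214)  len=1.4032
  (v22,v27,v23) [++-] → (-0.69243, -0.546269, -0.214)–(-0.8588, -0.4136, -0.214)  len=0.2128
  (v23,v27,v28) [-+-] → (-0.69243, -0.546269, -0.214)–(-0.2121, -0.9293, -0.214)  len=0.6144
  (v24,v29,v20) [--+] → (-1.57643, -1.22566, -0.214)–(-1.94112, -0.934827, -0.214)  len=0.4665
  (v20,v29,v25) [+-+] → (-1.57643, -1.22566, -0.214)–(-0.479408, -2.1005, -0.214)  len=1.4031
  (v27,v32,v28) [++-] → (-0.00464592, -0.881964, -0.214)–(-0.2121, -0.9293, -0.214)  len=0.2128
  (v28,v32,v33) [-+-] → (-0.00464592, -0.881964, -0.214)–(0.5943, -0.7453, -0.214)  len=0.6143
  (v29,v34,v25) [--+] → (-0.0246471, -1.99673, -0.214)–(-0.479408, -2.1005, -0.214)  len=0.4665
  (v25,v34,v30) [+-+] → (-0.0246471, -1.99673, -0.214)–(1.34334, -1.68446, -0.214)  len=1.4032
  (v32,v2,v33) [++-] → (0.68663, -0.553564, -0.214)–(0.5943, -0.7453, -0.214)  len=0.2128
  (v33,v2,v3) [-+-] → (0.68663, -0.553564, -0.214)–(0.9532, 0, -0.214)  len=0.6144
  (v34,v4,v30) [--+] → (1.54575, -1.26417, -0.214)–(1.34334, -1.68446, -0.214)  len=0.4665
  (v30,v4,v0) [+-+] → (1.54575, -1.26417, -0.214)–(2.15453, 0, -0.214)  len=1.4031

Chained into 2 loop(s):
  loop 1: 14 segments, perimeter = 5.7902
  loop 2: 14 segments, perimeter = 13.0873
Total perimeter = 18.877

loops=2 perimeter=18.877


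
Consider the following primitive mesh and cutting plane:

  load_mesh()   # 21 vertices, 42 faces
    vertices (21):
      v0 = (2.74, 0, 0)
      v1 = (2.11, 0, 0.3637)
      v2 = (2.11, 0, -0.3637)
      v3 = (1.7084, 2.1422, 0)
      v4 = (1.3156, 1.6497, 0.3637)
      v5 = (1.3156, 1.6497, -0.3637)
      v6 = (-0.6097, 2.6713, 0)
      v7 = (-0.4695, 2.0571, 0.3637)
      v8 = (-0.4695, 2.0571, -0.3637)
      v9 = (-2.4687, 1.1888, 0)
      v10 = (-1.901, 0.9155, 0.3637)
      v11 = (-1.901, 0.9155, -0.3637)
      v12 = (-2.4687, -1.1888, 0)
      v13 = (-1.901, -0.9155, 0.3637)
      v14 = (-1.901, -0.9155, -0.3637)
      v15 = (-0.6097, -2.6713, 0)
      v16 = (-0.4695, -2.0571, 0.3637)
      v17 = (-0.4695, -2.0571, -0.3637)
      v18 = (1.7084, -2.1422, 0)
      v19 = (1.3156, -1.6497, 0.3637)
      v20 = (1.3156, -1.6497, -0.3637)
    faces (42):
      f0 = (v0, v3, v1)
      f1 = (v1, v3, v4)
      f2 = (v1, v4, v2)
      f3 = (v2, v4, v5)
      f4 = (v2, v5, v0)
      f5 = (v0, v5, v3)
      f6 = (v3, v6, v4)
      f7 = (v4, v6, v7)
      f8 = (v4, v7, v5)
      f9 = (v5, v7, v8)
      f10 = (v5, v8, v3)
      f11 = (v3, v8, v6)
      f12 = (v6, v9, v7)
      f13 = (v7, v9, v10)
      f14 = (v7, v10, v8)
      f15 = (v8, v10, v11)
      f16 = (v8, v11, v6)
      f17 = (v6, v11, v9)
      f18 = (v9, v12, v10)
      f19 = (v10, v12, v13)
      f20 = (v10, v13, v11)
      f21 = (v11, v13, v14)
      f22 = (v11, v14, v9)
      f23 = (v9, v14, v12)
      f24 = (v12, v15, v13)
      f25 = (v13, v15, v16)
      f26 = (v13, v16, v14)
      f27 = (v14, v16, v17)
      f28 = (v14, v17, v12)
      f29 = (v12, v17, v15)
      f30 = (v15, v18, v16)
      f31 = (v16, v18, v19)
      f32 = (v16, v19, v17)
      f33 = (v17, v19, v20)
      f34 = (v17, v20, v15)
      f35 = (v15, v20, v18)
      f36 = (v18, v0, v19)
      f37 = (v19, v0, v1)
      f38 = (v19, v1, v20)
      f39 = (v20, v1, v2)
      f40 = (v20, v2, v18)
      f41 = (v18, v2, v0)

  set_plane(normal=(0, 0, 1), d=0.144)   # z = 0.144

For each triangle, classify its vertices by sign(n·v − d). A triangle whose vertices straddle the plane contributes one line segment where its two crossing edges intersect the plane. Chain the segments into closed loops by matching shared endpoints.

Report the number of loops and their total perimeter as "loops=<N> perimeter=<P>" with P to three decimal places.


loops=2 perimeter=27.946

Straddling triangles (28 of 42):
  (v0,v3,v1) [--+] → (1.86741, 1.29404, 0.144)–(2.49056, 0, 0.144)  len=1.4363
  (v1,v3,v4) [+-+] → (1.86741, 1.29404, 0.144)–(1.55288, 1.9472, 0.144)  len=0.7250
  (v1,v4,v2) [++-] → (1.55554, 1.15143, 0.144)–(2.11, 0, 0.144)  len=1.2780
  (v2,v4,v5) [-+-] → (1.55554, 1.15143, 0.144)–(1.3156, 1.6497, 0.144)  len=0.5530
  (v3,v6,v4) [--+] → (0.152585, 2.26682, 0.144)–(1.55288, 1.9472, 0.144)  len=1.4363
  (v4,v6,v7) [+-+] → (0.152585, 2.26682, 0.144)–(-0.554191, 2.42812, 0.144)  len=0.7249
  (v4,v7,v5) [++-] → (0.069662, 1.93405, 0.144)–(1.3156, 1.6497, 0.144)  len=1.2780
  (v5,v7,v8) [-+-] → (0.069662, 1.93405, 0.144)–(-0.4695, 2.0571, 0.144)  len=0.5530
  (v6,v9,v7) [--+] → (-1.67716, 1.53259, 0.144)–(-0.554191, 2.42812, 0.144)  len=1.4363
  (v7,v9,v10) [+-+] → (-1.67716, 1.53259, 0.144)–(-2.24393, 1.08059, 0.144)  len=0.7249
  (v7,v10,v8) [++-] → (-1.46864, 1.2603, 0.144)–(-0.4695, 2.0571, 0.144)  len=1.2780
  (v8,v10,v11) [-+-] → (-1.46864, 1.2603, 0.144)–(-1.901, 0.9155, 0.144)  len=0.5530
  (v9,v12,v10) [--+] → (-2.24393, -0.355643, 0.144)–(-2.24393, 1.08059, 0.144)  len=1.4362
  (v10,v12,v13) [+-+] → (-2.24393, -0.355643, 0.144)–(-2.24393, -1.08059, 0.144)  len=0.7249
  (v10,v13,v11) [++-] → (-1.901, -0.362475, 0.144)–(-1.901, 0.9155, 0.144)  len=1.2780
  (v11,v13,v14) [-+-] → (-1.901, -0.362475, 0.144)–(-1.901, -0.9155, 0.144)  len=0.5530
  (v12,v15,v13) [--+] → (-1.12097, -1.97612, 0.144)–(-2.24393, -1.08059, 0.144)  len=1.4363
  (v13,v15,v16) [+-+] → (-1.12097, -1.97612, 0.144)–(-0.554191, -2.42812, 0.144)  len=0.7249
  (v13,v16,v14) [++-] → (-0.901863, -1.7123, 0.144)–(-1.901, -0.9155, 0.144)  len=1.2780
  (v14,v16,v17) [-+-] → (-0.901863, -1.7123, 0.144)–(-0.4695, -2.0571, 0.144)  len=0.5530
  (v15,v18,v16) [--+] → (0.846103, -2.10851, 0.144)–(-0.554191, -2.42812, 0.144)  len=1.4363
  (v16,v18,v19) [+-+] → (0.846103, -2.10851, 0.144)–(1.55288, -1.9472, 0.144)  len=0.7249
  (v16,v19,v17) [++-] → (0.776438, -1.77275, 0.144)–(-0.4695, -2.0571, 0.144)  len=1.2780
  (v17,v19,v20) [-+-] → (0.776438, -1.77275, 0.144)–(1.3156, -1.6497, 0.144)  len=0.5530
  (v18,v0,v19) [--+] → (2.17604, -0.653167, 0.144)–(1.55288, -1.9472, 0.144)  len=1.4363
  (v19,v0,v1) [+-+] → (2.17604, -0.653167, 0.144)–(2.49056, 0, 0.144)  len=0.7250
  (v19,v1,v20) [++-] → (1.87006, -0.498267, 0.144)–(1.3156, -1.6497, 0.144)  len=1.2780
  (v20,v1,v2) [-+-] → (1.87006, -0.498267, 0.144)–(2.11, 0, 0.144)  len=0.5530

Chained into 2 loop(s):
  loop 1: 14 segments, perimeter = 15.1286
  loop 2: 14 segments, perimeter = 12.8169
Total perimeter = 27.946


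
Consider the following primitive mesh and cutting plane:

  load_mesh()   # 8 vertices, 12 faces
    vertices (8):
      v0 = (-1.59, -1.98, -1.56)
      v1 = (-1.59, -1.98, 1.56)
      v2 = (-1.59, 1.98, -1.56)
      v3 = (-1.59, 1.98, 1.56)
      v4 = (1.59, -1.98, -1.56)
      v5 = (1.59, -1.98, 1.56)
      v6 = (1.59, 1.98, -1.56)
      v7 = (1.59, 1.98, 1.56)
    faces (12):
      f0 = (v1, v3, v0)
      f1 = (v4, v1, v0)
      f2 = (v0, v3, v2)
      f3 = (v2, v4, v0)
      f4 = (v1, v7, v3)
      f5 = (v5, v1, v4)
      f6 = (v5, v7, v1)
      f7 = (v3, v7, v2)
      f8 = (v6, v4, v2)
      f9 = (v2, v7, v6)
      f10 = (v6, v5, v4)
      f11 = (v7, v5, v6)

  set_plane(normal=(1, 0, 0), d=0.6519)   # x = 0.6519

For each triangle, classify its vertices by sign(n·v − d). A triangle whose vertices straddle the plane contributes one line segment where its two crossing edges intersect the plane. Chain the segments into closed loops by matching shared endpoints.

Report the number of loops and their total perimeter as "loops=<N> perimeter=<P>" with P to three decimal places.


loops=1 perimeter=14.160

Straddling triangles (8 of 12):
  (v4,v1,v0) [+--] → (0.6519, -1.98, -0.6396)–(0.6519, -1.98, -1.56)  len=0.9204
  (v2,v4,v0) [-+-] → (0.6519, -0.8118, -1.56)–(0.6519, -1.98, -1.56)  len=1.1682
  (v1,v7,v3) [-+-] → (0.6519, 0.8118, 1.56)–(0.6519, 1.98, 1.56)  len=1.1682
  (v5,v1,v4) [+-+] → (0.6519, -1.98, 1.56)–(0.6519, -1.98, -0.6396)  len=2.1996
  (v5,v7,v1) [++-] → (0.6519, 0.8118, 1.56)–(0.6519, -1.98, 1.56)  len=2.7918
  (v3,v7,v2) [-+-] → (0.6519, 1.98, 1.56)–(0.6519, 1.98, 0.6396)  len=0.9204
  (v6,v4,v2) [++-] → (0.6519, -0.8118, -1.56)–(0.6519, 1.98, -1.56)  len=2.7918
  (v2,v7,v6) [-++] → (0.6519, 1.98, 0.6396)–(0.6519, 1.98, -1.56)  len=2.1996

Chained into 1 loop(s):
  loop 1: 8 segments, perimeter = 14.1600
Total perimeter = 14.160


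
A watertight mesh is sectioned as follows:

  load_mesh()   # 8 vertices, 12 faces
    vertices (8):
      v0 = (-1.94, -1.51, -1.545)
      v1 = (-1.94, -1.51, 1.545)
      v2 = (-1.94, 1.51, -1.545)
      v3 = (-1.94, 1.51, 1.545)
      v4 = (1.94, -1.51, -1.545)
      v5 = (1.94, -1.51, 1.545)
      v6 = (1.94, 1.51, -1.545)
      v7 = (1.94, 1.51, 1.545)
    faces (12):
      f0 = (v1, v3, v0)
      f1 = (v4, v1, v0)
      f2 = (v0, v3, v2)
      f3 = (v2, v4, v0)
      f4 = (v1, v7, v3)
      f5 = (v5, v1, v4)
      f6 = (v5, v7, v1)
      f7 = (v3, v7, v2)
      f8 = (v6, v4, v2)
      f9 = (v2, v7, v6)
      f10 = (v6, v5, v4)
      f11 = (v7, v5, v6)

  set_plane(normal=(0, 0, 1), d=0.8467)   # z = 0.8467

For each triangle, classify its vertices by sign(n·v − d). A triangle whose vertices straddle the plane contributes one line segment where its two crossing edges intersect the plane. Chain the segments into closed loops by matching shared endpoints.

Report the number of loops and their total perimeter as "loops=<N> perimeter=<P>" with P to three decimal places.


loops=1 perimeter=13.800

Straddling triangles (8 of 12):
  (v1,v3,v0) [++-] → (-1.94, 0.827519, 0.8467)–(-1.94, -1.51, 0.8467)  len=2.3375
  (v4,v1,v0) [-+-] → (-1.06317, -1.51, 0.8467)–(-1.94, -1.51, 0.8467)  len=0.8768
  (v0,v3,v2) [-+-] → (-1.94, 0.827519, 0.8467)–(-1.94, 1.51, 0.8467)  len=0.6825
  (v5,v1,v4) [++-] → (-1.06317, -1.51, 0.8467)–(1.94, -1.51, 0.8467)  len=3.0032
  (v3,v7,v2) [++-] → (1.06317, 1.51, 0.8467)–(-1.94, 1.51, 0.8467)  len=3.0032
  (v2,v7,v6) [-+-] → (1.06317, 1.51, 0.8467)–(1.94, 1.51, 0.8467)  len=0.8768
  (v6,v5,v4) [-+-] → (1.94, -0.827519, 0.8467)–(1.94, -1.51, 0.8467)  len=0.6825
  (v7,v5,v6) [++-] → (1.94, -0.827519, 0.8467)–(1.94, 1.51, 0.8467)  len=2.3375

Chained into 1 loop(s):
  loop 1: 8 segments, perimeter = 13.8000
Total perimeter = 13.800


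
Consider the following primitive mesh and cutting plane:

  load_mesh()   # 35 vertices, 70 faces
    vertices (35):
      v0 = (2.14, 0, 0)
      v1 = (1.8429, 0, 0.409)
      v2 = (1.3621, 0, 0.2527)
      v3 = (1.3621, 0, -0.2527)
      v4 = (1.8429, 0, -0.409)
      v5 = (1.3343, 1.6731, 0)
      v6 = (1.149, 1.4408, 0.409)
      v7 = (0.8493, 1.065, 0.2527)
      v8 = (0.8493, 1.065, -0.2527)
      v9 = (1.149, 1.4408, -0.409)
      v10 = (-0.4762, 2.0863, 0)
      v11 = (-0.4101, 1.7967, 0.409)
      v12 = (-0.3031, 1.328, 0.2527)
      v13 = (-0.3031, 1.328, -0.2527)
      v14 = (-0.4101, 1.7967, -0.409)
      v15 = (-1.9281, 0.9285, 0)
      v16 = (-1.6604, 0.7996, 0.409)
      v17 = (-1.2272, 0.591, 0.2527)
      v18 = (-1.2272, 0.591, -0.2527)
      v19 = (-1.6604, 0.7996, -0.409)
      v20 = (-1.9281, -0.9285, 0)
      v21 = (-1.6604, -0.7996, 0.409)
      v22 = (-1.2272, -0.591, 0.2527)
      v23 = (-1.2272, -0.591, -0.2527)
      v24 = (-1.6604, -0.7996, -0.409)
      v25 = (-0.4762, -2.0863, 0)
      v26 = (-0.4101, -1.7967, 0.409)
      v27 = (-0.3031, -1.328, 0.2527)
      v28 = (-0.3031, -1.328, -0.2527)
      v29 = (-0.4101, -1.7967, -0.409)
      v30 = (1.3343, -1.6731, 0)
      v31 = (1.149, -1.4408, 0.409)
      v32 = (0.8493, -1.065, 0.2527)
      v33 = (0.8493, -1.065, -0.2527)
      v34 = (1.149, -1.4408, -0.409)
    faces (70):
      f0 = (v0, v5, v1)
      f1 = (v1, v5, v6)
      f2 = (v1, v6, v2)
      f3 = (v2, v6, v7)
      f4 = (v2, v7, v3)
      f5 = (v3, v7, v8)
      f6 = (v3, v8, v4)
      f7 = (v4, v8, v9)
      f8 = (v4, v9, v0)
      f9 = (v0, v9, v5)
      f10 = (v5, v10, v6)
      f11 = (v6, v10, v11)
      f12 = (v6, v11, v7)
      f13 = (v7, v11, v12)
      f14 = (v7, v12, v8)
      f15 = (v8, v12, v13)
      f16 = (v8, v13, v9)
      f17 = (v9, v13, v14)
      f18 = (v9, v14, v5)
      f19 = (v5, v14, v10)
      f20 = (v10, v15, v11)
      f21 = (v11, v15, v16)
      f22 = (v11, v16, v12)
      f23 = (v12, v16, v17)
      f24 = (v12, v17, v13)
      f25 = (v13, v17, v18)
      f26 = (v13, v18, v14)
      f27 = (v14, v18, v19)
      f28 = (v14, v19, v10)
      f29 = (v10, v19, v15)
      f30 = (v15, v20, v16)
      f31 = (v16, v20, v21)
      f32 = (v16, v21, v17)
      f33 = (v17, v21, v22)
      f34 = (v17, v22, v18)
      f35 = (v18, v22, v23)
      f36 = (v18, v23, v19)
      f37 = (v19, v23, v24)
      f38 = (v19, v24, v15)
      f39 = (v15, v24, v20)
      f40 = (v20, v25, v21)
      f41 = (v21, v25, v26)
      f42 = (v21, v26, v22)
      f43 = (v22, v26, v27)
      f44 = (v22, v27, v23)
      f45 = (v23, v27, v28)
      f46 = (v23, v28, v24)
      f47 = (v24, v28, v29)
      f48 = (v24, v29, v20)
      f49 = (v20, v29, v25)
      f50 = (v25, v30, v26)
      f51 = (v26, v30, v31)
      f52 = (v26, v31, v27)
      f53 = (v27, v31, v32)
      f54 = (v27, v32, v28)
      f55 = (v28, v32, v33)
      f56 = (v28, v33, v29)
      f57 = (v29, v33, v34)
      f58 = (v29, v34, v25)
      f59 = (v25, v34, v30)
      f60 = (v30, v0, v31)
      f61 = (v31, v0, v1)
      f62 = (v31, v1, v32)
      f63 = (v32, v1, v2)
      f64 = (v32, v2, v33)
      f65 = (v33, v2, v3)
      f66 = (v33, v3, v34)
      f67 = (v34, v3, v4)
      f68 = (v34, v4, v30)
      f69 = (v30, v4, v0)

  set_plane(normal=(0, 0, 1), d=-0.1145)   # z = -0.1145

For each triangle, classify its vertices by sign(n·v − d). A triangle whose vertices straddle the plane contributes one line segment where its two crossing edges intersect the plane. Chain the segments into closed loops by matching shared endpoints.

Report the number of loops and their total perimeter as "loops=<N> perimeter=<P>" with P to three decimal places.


Straddling triangles (28 of 70):
  (v2,v7,v3) [++-] → (1.22188, 0.291221, -0.1145)–(1.3621, 0, -0.1145)  len=0.3232
  (v3,v7,v8) [-+-] → (1.22188, 0.291221, -0.1145)–(0.8493, 1.065, -0.1145)  len=0.8588
  (v4,v9,v0) [--+] → (1.86257, 0.403354, -0.1145)–(2.05683, 0, -0.1145)  len=0.4477
  (v0,v9,v5) [+-+] → (1.86257, 0.403354, -0.1145)–(1.28243, 1.60807, -0.1145)  len=1.3371
  (v7,v12,v8) [++-] → (0.53418, 1.13692, -0.1145)–(0.8493, 1.065, -0.1145)  len=0.3232
  (v8,v12,v13) [-+-] → (0.53418, 1.13692, -0.1145)–(-0.3031, 1.328, -0.1145)  len=0.8588
  (v9,v14,v5) [--+] → (0.845953, 1.7077, -0.1145)–(1.28243, 1.60807, -0.1145)  len=0.4477
  (v5,v14,v10) [+-+] → (0.845953, 1.7077, -0.1145)–(-0.457695, 2.00523, -0.1145)  len=1.3372
  (v12,v17,v13) [++-] → (-0.555792, 1.12647, -0.1145)–(-0.3031, 1.328, -0.1145)  len=0.3232
  (v13,v17,v18) [-+-] → (-0.555792, 1.12647, -0.1145)–(-1.2272, 0.591, -0.1145)  len=0.8588
  (v14,v19,v10) [--+] → (-0.807718, 1.72609, -0.1145)–(-0.457695, 2.00523, -0.1145)  len=0.4477
  (v10,v19,v15) [+-+] → (-0.807718, 1.72609, -0.1145)–(-1.85316, 0.892414, -0.1145)  len=1.3371
  (v17,v22,v18) [++-] → (-1.2272, 0.267786, -0.1145)–(-1.2272, 0.591, -0.1145)  len=0.3232
  (v18,v22,v23) [-+-] → (-1.2272, 0.267786, -0.1145)–(-1.2272, -0.591, -0.1145)  len=0.8588
  (v19,v24,v15) [--+] → (-1.85316, 0.444717, -0.1145)–(-1.85316, 0.892414, -0.1145)  len=0.4477
  (v15,v24,v20) [+-+] → (-1.85316, 0.444717, -0.1145)–(-1.85316, -0.892414, -0.1145)  len=1.3371
  (v22,v27,v23) [++-] → (-0.974508, -0.79253, -0.1145)–(-1.2272, -0.591, -0.1145)  len=0.3232
  (v23,v27,v28) [-+-] → (-0.974508, -0.79253, -0.1145)–(-0.3031, -1.328, -0.1145)  len=0.8588
  (v24,v29,v20) [--+] → (-1.50313, -1.17155, -0.1145)–(-1.85316, -0.892414, -0.1145)  len=0.4477
  (v20,v29,v25) [+-+] → (-1.50313, -1.17155, -0.1145)–(-0.457695, -2.00523, -0.1145)  len=1.3371
  (v27,v32,v28) [++-] → (0.0120201, -1.25608, -0.1145)–(-0.3031, -1.328, -0.1145)  len=0.3232
  (v28,v32,v33) [-+-] → (0.0120201, -1.25608, -0.1145)–(0.8493, -1.065, -0.1145)  len=0.8588
  (v29,v34,v25) [--+] → (-0.0212235, -1.90559, -0.1145)–(-0.457695, -2.00523, -0.1145)  len=0.4477
  (v25,v34,v30) [+-+] → (-0.0212235, -1.90559, -0.1145)–(1.28243, -1.60807, -0.1145)  len=1.3372
  (v32,v2,v33) [++-] → (0.989524, -0.773779, -0.1145)–(0.8493, -1.065, -0.1145)  len=0.3232
  (v33,v2,v3) [-+-] → (0.989524, -0.773779, -0.1145)–(1.3621, 0, -0.1145)  len=0.8588
  (v34,v4,v30) [--+] → (1.47668, -1.20471, -0.1145)–(1.28243, -1.60807, -0.1145)  len=0.4477
  (v30,v4,v0) [+-+] → (1.47668, -1.20471, -0.1145)–(2.05683, 0, -0.1145)  len=1.3371

Chained into 2 loop(s):
  loop 1: 14 segments, perimeter = 8.2741
  loop 2: 14 segments, perimeter = 12.4939
Total perimeter = 20.768

loops=2 perimeter=20.768


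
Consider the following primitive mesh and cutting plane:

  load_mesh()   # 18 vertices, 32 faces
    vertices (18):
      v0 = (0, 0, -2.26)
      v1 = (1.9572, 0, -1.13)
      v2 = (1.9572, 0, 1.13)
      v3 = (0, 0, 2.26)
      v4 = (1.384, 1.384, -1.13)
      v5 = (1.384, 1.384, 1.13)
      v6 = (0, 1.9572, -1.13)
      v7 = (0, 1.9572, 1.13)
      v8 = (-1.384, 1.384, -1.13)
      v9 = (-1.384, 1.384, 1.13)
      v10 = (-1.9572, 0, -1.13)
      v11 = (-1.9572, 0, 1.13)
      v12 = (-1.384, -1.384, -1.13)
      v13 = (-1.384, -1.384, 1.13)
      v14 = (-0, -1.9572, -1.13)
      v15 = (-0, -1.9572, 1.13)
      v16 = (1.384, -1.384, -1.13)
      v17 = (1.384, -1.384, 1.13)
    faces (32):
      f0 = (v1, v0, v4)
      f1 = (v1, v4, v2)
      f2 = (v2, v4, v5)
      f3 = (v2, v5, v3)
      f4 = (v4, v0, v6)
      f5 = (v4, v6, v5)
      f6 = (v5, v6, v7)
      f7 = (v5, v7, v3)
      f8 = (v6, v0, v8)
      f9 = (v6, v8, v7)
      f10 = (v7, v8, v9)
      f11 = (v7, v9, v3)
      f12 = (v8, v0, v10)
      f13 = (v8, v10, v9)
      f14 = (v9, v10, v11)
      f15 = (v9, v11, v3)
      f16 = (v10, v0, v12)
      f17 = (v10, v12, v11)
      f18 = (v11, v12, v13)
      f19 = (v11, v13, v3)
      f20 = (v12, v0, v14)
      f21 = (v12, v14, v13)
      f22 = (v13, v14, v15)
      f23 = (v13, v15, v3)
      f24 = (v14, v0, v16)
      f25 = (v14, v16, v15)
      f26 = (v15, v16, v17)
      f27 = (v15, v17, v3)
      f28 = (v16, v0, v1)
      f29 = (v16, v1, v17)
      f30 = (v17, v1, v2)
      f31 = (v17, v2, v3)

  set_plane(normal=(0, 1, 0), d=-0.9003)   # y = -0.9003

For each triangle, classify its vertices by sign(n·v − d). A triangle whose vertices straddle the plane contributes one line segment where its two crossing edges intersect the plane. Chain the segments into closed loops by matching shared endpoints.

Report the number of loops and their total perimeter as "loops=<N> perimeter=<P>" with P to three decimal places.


Straddling triangles (12 of 32):
  (v10,v0,v12) [++-] → (-0.9003, -0.9003, -1.52493)–(-1.58433, -0.9003, -1.13)  len=0.7899
  (v10,v12,v11) [+-+] → (-1.58433, -0.9003, -1.13)–(-1.58433, -0.9003, -0.340143)  len=0.7899
  (v11,v12,v13) [+--] → (-1.58433, -0.9003, -0.340143)–(-1.58433, -0.9003, 1.13)  len=1.4701
  (v11,v13,v3) [+-+] → (-1.58433, -0.9003, 1.13)–(-0.9003, -0.9003, 1.52493)  len=0.7899
  (v12,v0,v14) [-+-] → (-0.9003, -0.9003, -1.52493)–(0, -0.9003, -1.74021)  len=0.9257
  (v13,v15,v3) [--+] → (0, -0.9003, 1.74021)–(-0.9003, -0.9003, 1.52493)  len=0.9257
  (v14,v0,v16) [-+-] → (0, -0.9003, -1.74021)–(0.9003, -0.9003, -1.52493)  len=0.9257
  (v15,v17,v3) [--+] → (0.9003, -0.9003, 1.52493)–(0, -0.9003, 1.74021)  len=0.9257
  (v16,v0,v1) [-++] → (0.9003, -0.9003, -1.52493)–(1.58433, -0.9003, -1.13)  len=0.7899
  (v16,v1,v17) [-+-] → (1.58433, -0.9003, -1.13)–(1.58433, -0.9003, 0.340143)  len=1.4701
  (v17,v1,v2) [-++] → (1.58433, -0.9003, 0.340143)–(1.58433, -0.9003, 1.13)  len=0.7899
  (v17,v2,v3) [-++] → (1.58433, -0.9003, 1.13)–(0.9003, -0.9003, 1.52493)  len=0.7899

Chained into 1 loop(s):
  loop 1: 12 segments, perimeter = 11.3821
Total perimeter = 11.382

loops=1 perimeter=11.382
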